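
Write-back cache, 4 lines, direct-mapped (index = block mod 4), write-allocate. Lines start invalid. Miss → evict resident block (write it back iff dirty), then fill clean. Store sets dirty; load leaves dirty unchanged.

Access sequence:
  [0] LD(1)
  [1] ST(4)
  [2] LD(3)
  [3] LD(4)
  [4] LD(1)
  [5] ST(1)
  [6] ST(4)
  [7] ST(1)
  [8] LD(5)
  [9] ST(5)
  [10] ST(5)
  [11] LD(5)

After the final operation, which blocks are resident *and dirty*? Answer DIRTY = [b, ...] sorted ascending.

0: R B1 -> L1 miss  d=-]
1: W B4 -> L0 miss  d=D]
2: R B3 -> L3 miss  d=-]
3: R B4 -> L0 hit  d=D]
4: R B1 -> L1 hit  d=-]
5: W B1 -> L1 hit  d=D]
6: W B4 -> L0 hit  d=D]
7: W B1 -> L1 hit  d=D]
8: R B5 -> L1 miss wb->B1  d=-]
9: W B5 -> L1 hit  d=D]
10: W B5 -> L1 hit  d=D]
11: R B5 -> L1 hit  d=D]

DIRTY = [4, 5]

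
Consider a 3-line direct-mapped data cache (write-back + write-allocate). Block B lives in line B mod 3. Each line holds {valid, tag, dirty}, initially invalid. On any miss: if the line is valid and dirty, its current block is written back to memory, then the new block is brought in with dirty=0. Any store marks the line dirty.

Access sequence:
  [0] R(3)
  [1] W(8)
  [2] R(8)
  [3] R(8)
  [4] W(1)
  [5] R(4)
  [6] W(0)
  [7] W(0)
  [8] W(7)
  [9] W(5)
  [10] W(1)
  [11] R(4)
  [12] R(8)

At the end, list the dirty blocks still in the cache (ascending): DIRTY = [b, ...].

0: R B3 → L0 miss [-]
1: W B8 → L2 miss [D]
2: R B8 → L2 hit [D]
3: R B8 → L2 hit [D]
4: W B1 → L1 miss [D]
5: R B4 → L1 miss wb→B1 [-]
6: W B0 → L0 miss [D]
7: W B0 → L0 hit [D]
8: W B7 → L1 miss [D]
9: W B5 → L2 miss wb→B8 [D]
10: W B1 → L1 miss wb→B7 [D]
11: R B4 → L1 miss wb→B1 [-]
12: R B8 → L2 miss wb→B5 [-]

DIRTY = [0]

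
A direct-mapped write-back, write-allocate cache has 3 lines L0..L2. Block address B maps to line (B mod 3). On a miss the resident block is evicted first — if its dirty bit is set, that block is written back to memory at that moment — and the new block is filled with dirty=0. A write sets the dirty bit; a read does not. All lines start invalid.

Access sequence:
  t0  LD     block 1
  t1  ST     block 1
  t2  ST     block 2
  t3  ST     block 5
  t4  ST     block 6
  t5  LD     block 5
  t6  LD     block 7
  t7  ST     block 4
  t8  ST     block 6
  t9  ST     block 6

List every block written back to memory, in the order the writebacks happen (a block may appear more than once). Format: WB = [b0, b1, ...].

  0 | R B1 → L1 miss [-]
  1 | W B1 → L1 hit [D]
  2 | W B2 → L2 miss [D]
  3 | W B5 → L2 miss wb→B2 [D]
  4 | W B6 → L0 miss [D]
  5 | R B5 → L2 hit [D]
  6 | R B7 → L1 miss wb→B1 [-]
  7 | W B4 → L1 miss [D]
  8 | W B6 → L0 hit [D]
  9 | W B6 → L0 hit [D]

WB = [2, 1]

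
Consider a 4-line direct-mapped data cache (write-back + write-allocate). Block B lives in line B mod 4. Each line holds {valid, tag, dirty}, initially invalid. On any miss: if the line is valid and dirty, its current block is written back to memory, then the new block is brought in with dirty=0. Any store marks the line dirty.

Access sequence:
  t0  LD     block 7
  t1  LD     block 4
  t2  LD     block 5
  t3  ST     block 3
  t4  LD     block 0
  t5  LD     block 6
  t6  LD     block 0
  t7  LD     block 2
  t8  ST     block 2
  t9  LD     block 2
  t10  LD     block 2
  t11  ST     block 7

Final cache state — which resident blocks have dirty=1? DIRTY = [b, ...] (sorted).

DIRTY = [2, 7]

  0 | R B7 → L3 miss [-]
  1 | R B4 → L0 miss [-]
  2 | R B5 → L1 miss [-]
  3 | W B3 → L3 miss [D]
  4 | R B0 → L0 miss [-]
  5 | R B6 → L2 miss [-]
  6 | R B0 → L0 hit [-]
  7 | R B2 → L2 miss [-]
  8 | W B2 → L2 hit [D]
  9 | R B2 → L2 hit [D]
  10 | R B2 → L2 hit [D]
  11 | W B7 → L3 miss wb→B3 [D]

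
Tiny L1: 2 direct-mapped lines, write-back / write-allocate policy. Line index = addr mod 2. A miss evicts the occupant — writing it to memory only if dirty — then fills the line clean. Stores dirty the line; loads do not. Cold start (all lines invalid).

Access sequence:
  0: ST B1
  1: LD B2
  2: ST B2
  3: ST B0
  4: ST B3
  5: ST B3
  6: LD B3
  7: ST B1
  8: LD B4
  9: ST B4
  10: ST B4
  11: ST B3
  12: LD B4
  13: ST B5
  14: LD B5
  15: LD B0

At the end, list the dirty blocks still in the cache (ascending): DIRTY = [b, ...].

  0 | W B1 → L1 miss [D]
  1 | R B2 → L0 miss [-]
  2 | W B2 → L0 hit [D]
  3 | W B0 → L0 miss wb→B2 [D]
  4 | W B3 → L1 miss wb→B1 [D]
  5 | W B3 → L1 hit [D]
  6 | R B3 → L1 hit [D]
  7 | W B1 → L1 miss wb→B3 [D]
  8 | R B4 → L0 miss wb→B0 [-]
  9 | W B4 → L0 hit [D]
  10 | W B4 → L0 hit [D]
  11 | W B3 → L1 miss wb→B1 [D]
  12 | R B4 → L0 hit [D]
  13 | W B5 → L1 miss wb→B3 [D]
  14 | R B5 → L1 hit [D]
  15 | R B0 → L0 miss wb→B4 [-]

DIRTY = [5]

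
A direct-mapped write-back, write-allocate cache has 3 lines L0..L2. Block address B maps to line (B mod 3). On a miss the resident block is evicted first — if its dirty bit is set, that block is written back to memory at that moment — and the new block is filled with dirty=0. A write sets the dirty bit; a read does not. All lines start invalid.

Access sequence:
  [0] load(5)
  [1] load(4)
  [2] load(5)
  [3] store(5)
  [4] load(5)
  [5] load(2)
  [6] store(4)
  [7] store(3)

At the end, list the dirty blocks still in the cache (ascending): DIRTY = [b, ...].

DIRTY = [3, 4]

0: R B5 -> L2 miss  d=-]
1: R B4 -> L1 miss  d=-]
2: R B5 -> L2 hit  d=-]
3: W B5 -> L2 hit  d=D]
4: R B5 -> L2 hit  d=D]
5: R B2 -> L2 miss wb->B5  d=-]
6: W B4 -> L1 hit  d=D]
7: W B3 -> L0 miss  d=D]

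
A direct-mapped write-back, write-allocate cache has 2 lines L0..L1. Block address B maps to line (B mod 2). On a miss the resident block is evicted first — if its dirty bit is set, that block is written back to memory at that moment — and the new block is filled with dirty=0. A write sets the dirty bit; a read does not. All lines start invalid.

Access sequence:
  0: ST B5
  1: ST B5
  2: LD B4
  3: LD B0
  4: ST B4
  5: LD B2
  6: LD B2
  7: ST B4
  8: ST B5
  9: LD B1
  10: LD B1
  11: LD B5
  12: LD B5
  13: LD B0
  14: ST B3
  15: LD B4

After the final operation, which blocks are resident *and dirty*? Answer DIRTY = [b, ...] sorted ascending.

0: W B5 -> L1 miss  d=D]
1: W B5 -> L1 hit  d=D]
2: R B4 -> L0 miss  d=-]
3: R B0 -> L0 miss  d=-]
4: W B4 -> L0 miss  d=D]
5: R B2 -> L0 miss wb->B4  d=-]
6: R B2 -> L0 hit  d=-]
7: W B4 -> L0 miss  d=D]
8: W B5 -> L1 hit  d=D]
9: R B1 -> L1 miss wb->B5  d=-]
10: R B1 -> L1 hit  d=-]
11: R B5 -> L1 miss  d=-]
12: R B5 -> L1 hit  d=-]
13: R B0 -> L0 miss wb->B4  d=-]
14: W B3 -> L1 miss  d=D]
15: R B4 -> L0 miss  d=-]

DIRTY = [3]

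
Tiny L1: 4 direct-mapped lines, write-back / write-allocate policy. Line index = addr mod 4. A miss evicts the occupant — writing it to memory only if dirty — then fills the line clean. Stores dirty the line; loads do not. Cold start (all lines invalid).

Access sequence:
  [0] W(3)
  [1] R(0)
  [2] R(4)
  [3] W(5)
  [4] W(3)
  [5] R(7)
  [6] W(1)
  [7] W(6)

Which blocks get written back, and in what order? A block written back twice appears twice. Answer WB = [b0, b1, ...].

WB = [3, 5]

0: W B3 -> L3 miss  d=D]
1: R B0 -> L0 miss  d=-]
2: R B4 -> L0 miss  d=-]
3: W B5 -> L1 miss  d=D]
4: W B3 -> L3 hit  d=D]
5: R B7 -> L3 miss wb->B3  d=-]
6: W B1 -> L1 miss wb->B5  d=D]
7: W B6 -> L2 miss  d=D]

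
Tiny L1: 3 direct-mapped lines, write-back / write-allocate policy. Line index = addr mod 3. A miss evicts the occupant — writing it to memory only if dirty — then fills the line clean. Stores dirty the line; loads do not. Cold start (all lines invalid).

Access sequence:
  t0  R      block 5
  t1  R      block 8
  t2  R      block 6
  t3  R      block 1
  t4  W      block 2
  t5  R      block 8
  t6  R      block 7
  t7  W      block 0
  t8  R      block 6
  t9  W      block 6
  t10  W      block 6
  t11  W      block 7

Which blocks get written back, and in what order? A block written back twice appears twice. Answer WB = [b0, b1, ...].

0: R B5 -> L2 miss  d=-]
1: R B8 -> L2 miss  d=-]
2: R B6 -> L0 miss  d=-]
3: R B1 -> L1 miss  d=-]
4: W B2 -> L2 miss  d=D]
5: R B8 -> L2 miss wb->B2  d=-]
6: R B7 -> L1 miss  d=-]
7: W B0 -> L0 miss  d=D]
8: R B6 -> L0 miss wb->B0  d=-]
9: W B6 -> L0 hit  d=D]
10: W B6 -> L0 hit  d=D]
11: W B7 -> L1 hit  d=D]

WB = [2, 0]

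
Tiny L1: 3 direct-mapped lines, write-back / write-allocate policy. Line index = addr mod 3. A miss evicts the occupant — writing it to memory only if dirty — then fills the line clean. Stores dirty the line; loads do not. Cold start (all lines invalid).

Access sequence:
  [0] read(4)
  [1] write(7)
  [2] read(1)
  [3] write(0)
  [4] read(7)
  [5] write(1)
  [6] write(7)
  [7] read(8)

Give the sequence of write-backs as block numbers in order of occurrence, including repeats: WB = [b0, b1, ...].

0: R B4 -> L1 miss  d=-]
1: W B7 -> L1 miss  d=D]
2: R B1 -> L1 miss wb->B7  d=-]
3: W B0 -> L0 miss  d=D]
4: R B7 -> L1 miss  d=-]
5: W B1 -> L1 miss  d=D]
6: W B7 -> L1 miss wb->B1  d=D]
7: R B8 -> L2 miss  d=-]

WB = [7, 1]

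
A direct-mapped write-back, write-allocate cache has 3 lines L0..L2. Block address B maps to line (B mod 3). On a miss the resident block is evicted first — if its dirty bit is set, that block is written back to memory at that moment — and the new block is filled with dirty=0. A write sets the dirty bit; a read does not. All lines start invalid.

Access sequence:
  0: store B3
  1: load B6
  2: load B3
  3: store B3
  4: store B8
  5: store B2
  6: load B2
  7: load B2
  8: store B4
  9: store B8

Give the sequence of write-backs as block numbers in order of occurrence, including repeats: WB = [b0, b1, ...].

WB = [3, 8, 2]

0: W B3 -> L0 miss  d=D]
1: R B6 -> L0 miss wb->B3  d=-]
2: R B3 -> L0 miss  d=-]
3: W B3 -> L0 hit  d=D]
4: W B8 -> L2 miss  d=D]
5: W B2 -> L2 miss wb->B8  d=D]
6: R B2 -> L2 hit  d=D]
7: R B2 -> L2 hit  d=D]
8: W B4 -> L1 miss  d=D]
9: W B8 -> L2 miss wb->B2  d=D]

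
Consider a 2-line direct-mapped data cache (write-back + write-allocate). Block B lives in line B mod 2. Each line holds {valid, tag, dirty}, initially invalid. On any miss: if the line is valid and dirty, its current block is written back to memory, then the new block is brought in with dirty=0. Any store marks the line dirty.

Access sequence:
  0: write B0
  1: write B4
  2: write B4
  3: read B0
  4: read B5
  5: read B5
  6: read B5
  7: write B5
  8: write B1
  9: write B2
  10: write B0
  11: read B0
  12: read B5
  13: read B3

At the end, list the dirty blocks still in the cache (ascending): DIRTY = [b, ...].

  0 | W B0 → L0 miss [D]
  1 | W B4 → L0 miss wb→B0 [D]
  2 | W B4 → L0 hit [D]
  3 | R B0 → L0 miss wb→B4 [-]
  4 | R B5 → L1 miss [-]
  5 | R B5 → L1 hit [-]
  6 | R B5 → L1 hit [-]
  7 | W B5 → L1 hit [D]
  8 | W B1 → L1 miss wb→B5 [D]
  9 | W B2 → L0 miss [D]
  10 | W B0 → L0 miss wb→B2 [D]
  11 | R B0 → L0 hit [D]
  12 | R B5 → L1 miss wb→B1 [-]
  13 | R B3 → L1 miss [-]

DIRTY = [0]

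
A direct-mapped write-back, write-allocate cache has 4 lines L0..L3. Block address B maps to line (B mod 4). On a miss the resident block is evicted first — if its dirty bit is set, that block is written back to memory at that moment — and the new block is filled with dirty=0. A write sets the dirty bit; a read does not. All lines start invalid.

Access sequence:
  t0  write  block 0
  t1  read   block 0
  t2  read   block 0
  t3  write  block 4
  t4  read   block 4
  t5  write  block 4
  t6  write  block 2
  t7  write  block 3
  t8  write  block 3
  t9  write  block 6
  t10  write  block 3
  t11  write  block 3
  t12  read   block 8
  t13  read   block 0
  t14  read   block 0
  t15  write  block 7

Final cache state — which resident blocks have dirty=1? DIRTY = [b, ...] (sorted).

DIRTY = [6, 7]

0: W B0 -> L0 miss  d=D]
1: R B0 -> L0 hit  d=D]
2: R B0 -> L0 hit  d=D]
3: W B4 -> L0 miss wb->B0  d=D]
4: R B4 -> L0 hit  d=D]
5: W B4 -> L0 hit  d=D]
6: W B2 -> L2 miss  d=D]
7: W B3 -> L3 miss  d=D]
8: W B3 -> L3 hit  d=D]
9: W B6 -> L2 miss wb->B2  d=D]
10: W B3 -> L3 hit  d=D]
11: W B3 -> L3 hit  d=D]
12: R B8 -> L0 miss wb->B4  d=-]
13: R B0 -> L0 miss  d=-]
14: R B0 -> L0 hit  d=-]
15: W B7 -> L3 miss wb->B3  d=D]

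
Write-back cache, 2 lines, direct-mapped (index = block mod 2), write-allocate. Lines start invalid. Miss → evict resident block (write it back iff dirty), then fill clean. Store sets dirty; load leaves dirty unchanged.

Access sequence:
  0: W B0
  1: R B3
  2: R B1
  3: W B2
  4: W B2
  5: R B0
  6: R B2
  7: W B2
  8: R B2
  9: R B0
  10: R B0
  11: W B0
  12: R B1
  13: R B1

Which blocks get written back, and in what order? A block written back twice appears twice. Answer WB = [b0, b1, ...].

  0 | W B0 → L0 miss [D]
  1 | R B3 → L1 miss [-]
  2 | R B1 → L1 miss [-]
  3 | W B2 → L0 miss wb→B0 [D]
  4 | W B2 → L0 hit [D]
  5 | R B0 → L0 miss wb→B2 [-]
  6 | R B2 → L0 miss [-]
  7 | W B2 → L0 hit [D]
  8 | R B2 → L0 hit [D]
  9 | R B0 → L0 miss wb→B2 [-]
  10 | R B0 → L0 hit [-]
  11 | W B0 → L0 hit [D]
  12 | R B1 → L1 hit [-]
  13 | R B1 → L1 hit [-]

WB = [0, 2, 2]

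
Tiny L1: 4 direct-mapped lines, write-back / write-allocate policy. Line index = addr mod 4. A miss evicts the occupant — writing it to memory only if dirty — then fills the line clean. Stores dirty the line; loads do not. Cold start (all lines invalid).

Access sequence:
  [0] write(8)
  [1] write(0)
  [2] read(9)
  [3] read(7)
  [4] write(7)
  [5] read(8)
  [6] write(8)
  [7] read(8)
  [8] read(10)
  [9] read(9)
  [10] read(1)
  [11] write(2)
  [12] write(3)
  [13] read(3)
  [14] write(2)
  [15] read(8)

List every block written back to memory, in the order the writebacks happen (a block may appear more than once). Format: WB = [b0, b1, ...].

WB = [8, 0, 7]

  0 | W B8 → L0 miss [D]
  1 | W B0 → L0 miss wb→B8 [D]
  2 | R B9 → L1 miss [-]
  3 | R B7 → L3 miss [-]
  4 | W B7 → L3 hit [D]
  5 | R B8 → L0 miss wb→B0 [-]
  6 | W B8 → L0 hit [D]
  7 | R B8 → L0 hit [D]
  8 | R B10 → L2 miss [-]
  9 | R B9 → L1 hit [-]
  10 | R B1 → L1 miss [-]
  11 | W B2 → L2 miss [D]
  12 | W B3 → L3 miss wb→B7 [D]
  13 | R B3 → L3 hit [D]
  14 | W B2 → L2 hit [D]
  15 | R B8 → L0 hit [D]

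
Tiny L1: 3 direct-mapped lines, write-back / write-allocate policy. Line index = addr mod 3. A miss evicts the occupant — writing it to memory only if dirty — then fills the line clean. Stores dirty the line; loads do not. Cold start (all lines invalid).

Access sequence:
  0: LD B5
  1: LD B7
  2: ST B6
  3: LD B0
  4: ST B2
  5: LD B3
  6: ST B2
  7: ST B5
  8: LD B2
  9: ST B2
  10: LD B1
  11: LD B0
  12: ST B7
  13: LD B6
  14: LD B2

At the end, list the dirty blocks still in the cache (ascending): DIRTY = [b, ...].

DIRTY = [2, 7]

0: R B5 → L2 miss [-]
1: R B7 → L1 miss [-]
2: W B6 → L0 miss [D]
3: R B0 → L0 miss wb→B6 [-]
4: W B2 → L2 miss [D]
5: R B3 → L0 miss [-]
6: W B2 → L2 hit [D]
7: W B5 → L2 miss wb→B2 [D]
8: R B2 → L2 miss wb→B5 [-]
9: W B2 → L2 hit [D]
10: R B1 → L1 miss [-]
11: R B0 → L0 miss [-]
12: W B7 → L1 miss [D]
13: R B6 → L0 miss [-]
14: R B2 → L2 hit [D]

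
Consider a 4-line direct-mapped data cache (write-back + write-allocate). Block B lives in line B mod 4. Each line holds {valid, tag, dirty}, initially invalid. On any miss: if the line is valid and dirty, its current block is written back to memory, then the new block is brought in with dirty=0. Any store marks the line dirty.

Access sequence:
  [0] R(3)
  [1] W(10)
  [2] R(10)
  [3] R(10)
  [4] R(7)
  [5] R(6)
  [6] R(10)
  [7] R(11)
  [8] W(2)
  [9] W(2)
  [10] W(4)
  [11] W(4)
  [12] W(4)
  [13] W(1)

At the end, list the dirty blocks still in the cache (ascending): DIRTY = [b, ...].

  0 | R B3 → L3 miss [-]
  1 | W B10 → L2 miss [D]
  2 | R B10 → L2 hit [D]
  3 | R B10 → L2 hit [D]
  4 | R B7 → L3 miss [-]
  5 | R B6 → L2 miss wb→B10 [-]
  6 | R B10 → L2 miss [-]
  7 | R B11 → L3 miss [-]
  8 | W B2 → L2 miss [D]
  9 | W B2 → L2 hit [D]
  10 | W B4 → L0 miss [D]
  11 | W B4 → L0 hit [D]
  12 | W B4 → L0 hit [D]
  13 | W B1 → L1 miss [D]

DIRTY = [1, 2, 4]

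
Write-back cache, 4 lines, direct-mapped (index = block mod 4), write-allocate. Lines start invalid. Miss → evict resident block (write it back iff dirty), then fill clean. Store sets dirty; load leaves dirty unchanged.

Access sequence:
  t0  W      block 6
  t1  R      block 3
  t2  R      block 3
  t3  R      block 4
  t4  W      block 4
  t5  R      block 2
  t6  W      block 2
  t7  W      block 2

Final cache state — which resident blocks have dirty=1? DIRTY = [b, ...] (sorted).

0: W B6 -> L2 miss  d=D]
1: R B3 -> L3 miss  d=-]
2: R B3 -> L3 hit  d=-]
3: R B4 -> L0 miss  d=-]
4: W B4 -> L0 hit  d=D]
5: R B2 -> L2 miss wb->B6  d=-]
6: W B2 -> L2 hit  d=D]
7: W B2 -> L2 hit  d=D]

DIRTY = [2, 4]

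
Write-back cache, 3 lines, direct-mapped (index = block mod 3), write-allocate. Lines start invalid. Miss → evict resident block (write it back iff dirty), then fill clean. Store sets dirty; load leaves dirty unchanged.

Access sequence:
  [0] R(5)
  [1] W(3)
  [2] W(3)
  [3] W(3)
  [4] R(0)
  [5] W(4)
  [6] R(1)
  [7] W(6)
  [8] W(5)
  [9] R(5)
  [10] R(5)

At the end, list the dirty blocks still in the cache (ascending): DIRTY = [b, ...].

DIRTY = [5, 6]

0: R B5 → L2 miss [-]
1: W B3 → L0 miss [D]
2: W B3 → L0 hit [D]
3: W B3 → L0 hit [D]
4: R B0 → L0 miss wb→B3 [-]
5: W B4 → L1 miss [D]
6: R B1 → L1 miss wb→B4 [-]
7: W B6 → L0 miss [D]
8: W B5 → L2 hit [D]
9: R B5 → L2 hit [D]
10: R B5 → L2 hit [D]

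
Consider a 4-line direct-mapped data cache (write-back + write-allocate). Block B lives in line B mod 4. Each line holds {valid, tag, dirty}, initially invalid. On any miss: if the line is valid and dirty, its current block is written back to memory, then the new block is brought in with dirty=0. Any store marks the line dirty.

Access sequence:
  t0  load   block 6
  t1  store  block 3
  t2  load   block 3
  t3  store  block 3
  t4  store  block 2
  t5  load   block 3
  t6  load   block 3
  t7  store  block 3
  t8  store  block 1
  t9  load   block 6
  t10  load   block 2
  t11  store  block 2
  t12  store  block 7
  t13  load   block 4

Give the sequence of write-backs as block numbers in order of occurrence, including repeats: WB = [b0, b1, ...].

  0 | R B6 → L2 miss [-]
  1 | W B3 → L3 miss [D]
  2 | R B3 → L3 hit [D]
  3 | W B3 → L3 hit [D]
  4 | W B2 → L2 miss [D]
  5 | R B3 → L3 hit [D]
  6 | R B3 → L3 hit [D]
  7 | W B3 → L3 hit [D]
  8 | W B1 → L1 miss [D]
  9 | R B6 → L2 miss wb→B2 [-]
  10 | R B2 → L2 miss [-]
  11 | W B2 → L2 hit [D]
  12 | W B7 → L3 miss wb→B3 [D]
  13 | R B4 → L0 miss [-]

WB = [2, 3]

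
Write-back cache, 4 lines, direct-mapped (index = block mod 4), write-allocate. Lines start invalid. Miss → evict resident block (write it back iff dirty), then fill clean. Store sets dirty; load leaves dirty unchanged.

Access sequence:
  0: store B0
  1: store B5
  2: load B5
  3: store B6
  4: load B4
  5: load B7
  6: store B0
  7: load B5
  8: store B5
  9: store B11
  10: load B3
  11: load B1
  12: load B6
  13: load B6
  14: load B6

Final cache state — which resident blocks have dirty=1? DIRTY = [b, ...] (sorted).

0: W B0 → L0 miss [D]
1: W B5 → L1 miss [D]
2: R B5 → L1 hit [D]
3: W B6 → L2 miss [D]
4: R B4 → L0 miss wb→B0 [-]
5: R B7 → L3 miss [-]
6: W B0 → L0 miss [D]
7: R B5 → L1 hit [D]
8: W B5 → L1 hit [D]
9: W B11 → L3 miss [D]
10: R B3 → L3 miss wb→B11 [-]
11: R B1 → L1 miss wb→B5 [-]
12: R B6 → L2 hit [D]
13: R B6 → L2 hit [D]
14: R B6 → L2 hit [D]

DIRTY = [0, 6]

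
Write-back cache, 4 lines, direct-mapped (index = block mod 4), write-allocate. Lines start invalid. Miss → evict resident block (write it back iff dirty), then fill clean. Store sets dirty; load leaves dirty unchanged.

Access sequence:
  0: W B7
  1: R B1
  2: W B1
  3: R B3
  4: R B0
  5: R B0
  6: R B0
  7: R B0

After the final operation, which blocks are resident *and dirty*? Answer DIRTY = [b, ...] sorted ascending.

DIRTY = [1]

0: W B7 -> L3 miss  d=D]
1: R B1 -> L1 miss  d=-]
2: W B1 -> L1 hit  d=D]
3: R B3 -> L3 miss wb->B7  d=-]
4: R B0 -> L0 miss  d=-]
5: R B0 -> L0 hit  d=-]
6: R B0 -> L0 hit  d=-]
7: R B0 -> L0 hit  d=-]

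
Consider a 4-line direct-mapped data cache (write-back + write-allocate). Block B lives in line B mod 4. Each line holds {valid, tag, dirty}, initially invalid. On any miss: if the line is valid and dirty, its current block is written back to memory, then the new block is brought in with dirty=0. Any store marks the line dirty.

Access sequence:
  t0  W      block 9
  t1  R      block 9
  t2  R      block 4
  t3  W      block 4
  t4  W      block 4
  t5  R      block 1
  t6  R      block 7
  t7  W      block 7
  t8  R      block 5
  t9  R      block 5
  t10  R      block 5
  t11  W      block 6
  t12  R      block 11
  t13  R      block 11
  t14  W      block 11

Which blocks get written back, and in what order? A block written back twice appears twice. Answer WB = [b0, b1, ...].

WB = [9, 7]

  0 | W B9 → L1 miss [D]
  1 | R B9 → L1 hit [D]
  2 | R B4 → L0 miss [-]
  3 | W B4 → L0 hit [D]
  4 | W B4 → L0 hit [D]
  5 | R B1 → L1 miss wb→B9 [-]
  6 | R B7 → L3 miss [-]
  7 | W B7 → L3 hit [D]
  8 | R B5 → L1 miss [-]
  9 | R B5 → L1 hit [-]
  10 | R B5 → L1 hit [-]
  11 | W B6 → L2 miss [D]
  12 | R B11 → L3 miss wb→B7 [-]
  13 | R B11 → L3 hit [-]
  14 | W B11 → L3 hit [D]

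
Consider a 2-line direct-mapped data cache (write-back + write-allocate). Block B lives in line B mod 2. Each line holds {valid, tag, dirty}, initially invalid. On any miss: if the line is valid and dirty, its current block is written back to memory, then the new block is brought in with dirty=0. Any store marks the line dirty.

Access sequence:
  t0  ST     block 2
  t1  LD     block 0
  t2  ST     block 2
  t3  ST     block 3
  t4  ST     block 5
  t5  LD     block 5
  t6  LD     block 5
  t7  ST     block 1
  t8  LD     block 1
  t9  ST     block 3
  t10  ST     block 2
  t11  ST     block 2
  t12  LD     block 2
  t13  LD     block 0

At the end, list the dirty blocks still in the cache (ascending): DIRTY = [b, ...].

0: W B2 → L0 miss [D]
1: R B0 → L0 miss wb→B2 [-]
2: W B2 → L0 miss [D]
3: W B3 → L1 miss [D]
4: W B5 → L1 miss wb→B3 [D]
5: R B5 → L1 hit [D]
6: R B5 → L1 hit [D]
7: W B1 → L1 miss wb→B5 [D]
8: R B1 → L1 hit [D]
9: W B3 → L1 miss wb→B1 [D]
10: W B2 → L0 hit [D]
11: W B2 → L0 hit [D]
12: R B2 → L0 hit [D]
13: R B0 → L0 miss wb→B2 [-]

DIRTY = [3]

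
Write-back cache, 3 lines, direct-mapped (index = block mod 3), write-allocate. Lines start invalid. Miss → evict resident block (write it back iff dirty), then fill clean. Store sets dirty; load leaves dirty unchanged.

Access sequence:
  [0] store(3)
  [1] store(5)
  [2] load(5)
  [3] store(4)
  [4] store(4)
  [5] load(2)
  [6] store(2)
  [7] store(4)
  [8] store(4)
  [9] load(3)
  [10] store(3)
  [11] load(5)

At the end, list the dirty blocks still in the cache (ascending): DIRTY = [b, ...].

DIRTY = [3, 4]

0: W B3 -> L0 miss  d=D]
1: W B5 -> L2 miss  d=D]
2: R B5 -> L2 hit  d=D]
3: W B4 -> L1 miss  d=D]
4: W B4 -> L1 hit  d=D]
5: R B2 -> L2 miss wb->B5  d=-]
6: W B2 -> L2 hit  d=D]
7: W B4 -> L1 hit  d=D]
8: W B4 -> L1 hit  d=D]
9: R B3 -> L0 hit  d=D]
10: W B3 -> L0 hit  d=D]
11: R B5 -> L2 miss wb->B2  d=-]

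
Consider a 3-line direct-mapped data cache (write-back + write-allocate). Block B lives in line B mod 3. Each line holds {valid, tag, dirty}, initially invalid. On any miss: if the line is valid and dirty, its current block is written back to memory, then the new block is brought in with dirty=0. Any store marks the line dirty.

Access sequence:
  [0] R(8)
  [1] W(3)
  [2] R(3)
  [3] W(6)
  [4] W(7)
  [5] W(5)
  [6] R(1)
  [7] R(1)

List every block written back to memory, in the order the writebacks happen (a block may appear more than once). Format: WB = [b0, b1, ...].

0: R B8 -> L2 miss  d=-]
1: W B3 -> L0 miss  d=D]
2: R B3 -> L0 hit  d=D]
3: W B6 -> L0 miss wb->B3  d=D]
4: W B7 -> L1 miss  d=D]
5: W B5 -> L2 miss  d=D]
6: R B1 -> L1 miss wb->B7  d=-]
7: R B1 -> L1 hit  d=-]

WB = [3, 7]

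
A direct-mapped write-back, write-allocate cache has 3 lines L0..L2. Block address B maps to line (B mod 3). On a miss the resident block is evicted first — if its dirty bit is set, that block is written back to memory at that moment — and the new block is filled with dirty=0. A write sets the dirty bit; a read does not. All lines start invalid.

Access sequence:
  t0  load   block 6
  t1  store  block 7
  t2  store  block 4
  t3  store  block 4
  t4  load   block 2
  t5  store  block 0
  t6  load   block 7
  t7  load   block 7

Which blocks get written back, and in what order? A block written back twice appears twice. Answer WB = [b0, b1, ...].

WB = [7, 4]

0: R B6 → L0 miss [-]
1: W B7 → L1 miss [D]
2: W B4 → L1 miss wb→B7 [D]
3: W B4 → L1 hit [D]
4: R B2 → L2 miss [-]
5: W B0 → L0 miss [D]
6: R B7 → L1 miss wb→B4 [-]
7: R B7 → L1 hit [-]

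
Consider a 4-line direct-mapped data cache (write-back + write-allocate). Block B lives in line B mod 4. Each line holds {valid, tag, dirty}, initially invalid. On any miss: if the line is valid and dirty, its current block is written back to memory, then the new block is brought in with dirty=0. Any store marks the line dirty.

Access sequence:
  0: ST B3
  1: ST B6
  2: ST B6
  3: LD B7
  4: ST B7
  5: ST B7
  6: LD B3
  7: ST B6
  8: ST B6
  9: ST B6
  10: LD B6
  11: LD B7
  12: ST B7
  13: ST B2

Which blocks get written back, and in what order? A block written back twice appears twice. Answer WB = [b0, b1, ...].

0: W B3 → L3 miss [D]
1: W B6 → L2 miss [D]
2: W B6 → L2 hit [D]
3: R B7 → L3 miss wb→B3 [-]
4: W B7 → L3 hit [D]
5: W B7 → L3 hit [D]
6: R B3 → L3 miss wb→B7 [-]
7: W B6 → L2 hit [D]
8: W B6 → L2 hit [D]
9: W B6 → L2 hit [D]
10: R B6 → L2 hit [D]
11: R B7 → L3 miss [-]
12: W B7 → L3 hit [D]
13: W B2 → L2 miss wb→B6 [D]

WB = [3, 7, 6]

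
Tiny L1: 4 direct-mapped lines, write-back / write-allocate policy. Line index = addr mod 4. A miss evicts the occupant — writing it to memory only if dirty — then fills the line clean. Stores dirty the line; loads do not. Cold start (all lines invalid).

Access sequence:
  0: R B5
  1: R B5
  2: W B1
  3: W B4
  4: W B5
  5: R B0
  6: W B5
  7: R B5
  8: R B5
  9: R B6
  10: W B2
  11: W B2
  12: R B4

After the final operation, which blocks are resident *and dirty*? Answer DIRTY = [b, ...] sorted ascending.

0: R B5 → L1 miss [-]
1: R B5 → L1 hit [-]
2: W B1 → L1 miss [D]
3: W B4 → L0 miss [D]
4: W B5 → L1 miss wb→B1 [D]
5: R B0 → L0 miss wb→B4 [-]
6: W B5 → L1 hit [D]
7: R B5 → L1 hit [D]
8: R B5 → L1 hit [D]
9: R B6 → L2 miss [-]
10: W B2 → L2 miss [D]
11: W B2 → L2 hit [D]
12: R B4 → L0 miss [-]

DIRTY = [2, 5]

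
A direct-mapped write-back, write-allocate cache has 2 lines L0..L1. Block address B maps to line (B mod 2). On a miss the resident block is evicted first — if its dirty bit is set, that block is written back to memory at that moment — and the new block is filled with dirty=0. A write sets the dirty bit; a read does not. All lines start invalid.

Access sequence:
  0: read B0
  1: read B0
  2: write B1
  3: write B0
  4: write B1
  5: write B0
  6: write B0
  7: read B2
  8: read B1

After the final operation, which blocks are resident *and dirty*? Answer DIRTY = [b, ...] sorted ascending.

  0 | R B0 → L0 miss [-]
  1 | R B0 → L0 hit [-]
  2 | W B1 → L1 miss [D]
  3 | W B0 → L0 hit [D]
  4 | W B1 → L1 hit [D]
  5 | W B0 → L0 hit [D]
  6 | W B0 → L0 hit [D]
  7 | R B2 → L0 miss wb→B0 [-]
  8 | R B1 → L1 hit [D]

DIRTY = [1]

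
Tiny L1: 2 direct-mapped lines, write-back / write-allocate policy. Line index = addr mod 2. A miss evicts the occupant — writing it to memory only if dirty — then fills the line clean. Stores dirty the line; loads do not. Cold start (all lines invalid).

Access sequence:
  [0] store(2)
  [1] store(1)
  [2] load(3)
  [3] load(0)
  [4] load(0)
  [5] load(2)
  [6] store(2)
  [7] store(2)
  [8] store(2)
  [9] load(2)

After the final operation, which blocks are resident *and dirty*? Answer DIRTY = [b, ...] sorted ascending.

DIRTY = [2]

0: W B2 -> L0 miss  d=D]
1: W B1 -> L1 miss  d=D]
2: R B3 -> L1 miss wb->B1  d=-]
3: R B0 -> L0 miss wb->B2  d=-]
4: R B0 -> L0 hit  d=-]
5: R B2 -> L0 miss  d=-]
6: W B2 -> L0 hit  d=D]
7: W B2 -> L0 hit  d=D]
8: W B2 -> L0 hit  d=D]
9: R B2 -> L0 hit  d=D]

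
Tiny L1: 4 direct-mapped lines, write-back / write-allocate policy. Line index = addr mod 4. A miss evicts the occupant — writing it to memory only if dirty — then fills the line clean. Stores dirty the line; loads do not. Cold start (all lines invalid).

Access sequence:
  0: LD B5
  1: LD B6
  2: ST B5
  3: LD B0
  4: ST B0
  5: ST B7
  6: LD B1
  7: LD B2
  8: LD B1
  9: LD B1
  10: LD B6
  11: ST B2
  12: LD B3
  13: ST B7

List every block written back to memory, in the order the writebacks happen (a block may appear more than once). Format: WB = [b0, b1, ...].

  0 | R B5 → L1 miss [-]
  1 | R B6 → L2 miss [-]
  2 | W B5 → L1 hit [D]
  3 | R B0 → L0 miss [-]
  4 | W B0 → L0 hit [D]
  5 | W B7 → L3 miss [D]
  6 | R B1 → L1 miss wb→B5 [-]
  7 | R B2 → L2 miss [-]
  8 | R B1 → L1 hit [-]
  9 | R B1 → L1 hit [-]
  10 | R B6 → L2 miss [-]
  11 | W B2 → L2 miss [D]
  12 | R B3 → L3 miss wb→B7 [-]
  13 | W B7 → L3 miss [D]

WB = [5, 7]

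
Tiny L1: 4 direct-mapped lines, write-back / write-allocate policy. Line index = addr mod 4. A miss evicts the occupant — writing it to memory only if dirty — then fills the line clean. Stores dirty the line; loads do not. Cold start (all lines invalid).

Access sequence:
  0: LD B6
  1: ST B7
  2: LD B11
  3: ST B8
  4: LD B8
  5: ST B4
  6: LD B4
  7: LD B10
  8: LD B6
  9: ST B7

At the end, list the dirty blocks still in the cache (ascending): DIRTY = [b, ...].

0: R B6 -> L2 miss  d=-]
1: W B7 -> L3 miss  d=D]
2: R B11 -> L3 miss wb->B7  d=-]
3: W B8 -> L0 miss  d=D]
4: R B8 -> L0 hit  d=D]
5: W B4 -> L0 miss wb->B8  d=D]
6: R B4 -> L0 hit  d=D]
7: R B10 -> L2 miss  d=-]
8: R B6 -> L2 miss  d=-]
9: W B7 -> L3 miss  d=D]

DIRTY = [4, 7]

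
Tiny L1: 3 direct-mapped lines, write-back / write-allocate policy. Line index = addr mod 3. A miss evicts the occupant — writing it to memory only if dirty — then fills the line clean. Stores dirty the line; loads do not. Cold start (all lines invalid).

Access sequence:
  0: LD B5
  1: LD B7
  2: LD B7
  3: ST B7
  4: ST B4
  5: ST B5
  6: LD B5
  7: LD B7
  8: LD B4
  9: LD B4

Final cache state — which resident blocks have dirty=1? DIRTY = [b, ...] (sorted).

  0 | R B5 → L2 miss [-]
  1 | R B7 → L1 miss [-]
  2 | R B7 → L1 hit [-]
  3 | W B7 → L1 hit [D]
  4 | W B4 → L1 miss wb→B7 [D]
  5 | W B5 → L2 hit [D]
  6 | R B5 → L2 hit [D]
  7 | R B7 → L1 miss wb→B4 [-]
  8 | R B4 → L1 miss [-]
  9 | R B4 → L1 hit [-]

DIRTY = [5]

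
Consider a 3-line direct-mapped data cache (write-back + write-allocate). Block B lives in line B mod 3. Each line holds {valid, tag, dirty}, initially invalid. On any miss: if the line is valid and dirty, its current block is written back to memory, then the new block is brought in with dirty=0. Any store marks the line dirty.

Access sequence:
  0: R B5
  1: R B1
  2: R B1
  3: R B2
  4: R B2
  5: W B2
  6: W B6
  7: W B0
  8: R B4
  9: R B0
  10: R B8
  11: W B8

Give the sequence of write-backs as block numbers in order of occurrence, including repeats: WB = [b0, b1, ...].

WB = [6, 2]

0: R B5 → L2 miss [-]
1: R B1 → L1 miss [-]
2: R B1 → L1 hit [-]
3: R B2 → L2 miss [-]
4: R B2 → L2 hit [-]
5: W B2 → L2 hit [D]
6: W B6 → L0 miss [D]
7: W B0 → L0 miss wb→B6 [D]
8: R B4 → L1 miss [-]
9: R B0 → L0 hit [D]
10: R B8 → L2 miss wb→B2 [-]
11: W B8 → L2 hit [D]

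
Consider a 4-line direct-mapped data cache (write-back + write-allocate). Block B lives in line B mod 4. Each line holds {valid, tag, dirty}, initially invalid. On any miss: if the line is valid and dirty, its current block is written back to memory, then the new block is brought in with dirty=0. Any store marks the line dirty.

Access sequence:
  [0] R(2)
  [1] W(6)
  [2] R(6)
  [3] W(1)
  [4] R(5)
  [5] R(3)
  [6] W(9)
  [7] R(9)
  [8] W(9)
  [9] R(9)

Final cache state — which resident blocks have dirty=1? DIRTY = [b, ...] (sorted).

  0 | R B2 → L2 miss [-]
  1 | W B6 → L2 miss [D]
  2 | R B6 → L2 hit [D]
  3 | W B1 → L1 miss [D]
  4 | R B5 → L1 miss wb→B1 [-]
  5 | R B3 → L3 miss [-]
  6 | W B9 → L1 miss [D]
  7 | R B9 → L1 hit [D]
  8 | W B9 → L1 hit [D]
  9 | R B9 → L1 hit [D]

DIRTY = [6, 9]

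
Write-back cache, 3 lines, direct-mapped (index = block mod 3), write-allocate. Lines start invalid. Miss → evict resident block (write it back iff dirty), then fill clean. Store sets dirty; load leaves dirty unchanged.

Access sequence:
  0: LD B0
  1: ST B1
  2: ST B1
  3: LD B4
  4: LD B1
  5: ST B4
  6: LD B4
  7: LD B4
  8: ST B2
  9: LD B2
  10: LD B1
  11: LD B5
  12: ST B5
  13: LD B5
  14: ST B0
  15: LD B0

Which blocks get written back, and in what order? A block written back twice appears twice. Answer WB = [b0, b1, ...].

  0 | R B0 → L0 miss [-]
  1 | W B1 → L1 miss [D]
  2 | W B1 → L1 hit [D]
  3 | R B4 → L1 miss wb→B1 [-]
  4 | R B1 → L1 miss [-]
  5 | W B4 → L1 miss [D]
  6 | R B4 → L1 hit [D]
  7 | R B4 → L1 hit [D]
  8 | W B2 → L2 miss [D]
  9 | R B2 → L2 hit [D]
  10 | R B1 → L1 miss wb→B4 [-]
  11 | R B5 → L2 miss wb→B2 [-]
  12 | W B5 → L2 hit [D]
  13 | R B5 → L2 hit [D]
  14 | W B0 → L0 hit [D]
  15 | R B0 → L0 hit [D]

WB = [1, 4, 2]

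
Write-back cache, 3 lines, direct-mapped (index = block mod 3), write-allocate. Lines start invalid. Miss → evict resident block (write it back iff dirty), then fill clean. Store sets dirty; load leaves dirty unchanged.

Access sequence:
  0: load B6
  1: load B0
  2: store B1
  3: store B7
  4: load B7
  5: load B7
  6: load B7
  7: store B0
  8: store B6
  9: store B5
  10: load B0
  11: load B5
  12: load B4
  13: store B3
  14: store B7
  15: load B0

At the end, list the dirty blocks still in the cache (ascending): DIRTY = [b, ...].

DIRTY = [5, 7]

0: R B6 → L0 miss [-]
1: R B0 → L0 miss [-]
2: W B1 → L1 miss [D]
3: W B7 → L1 miss wb→B1 [D]
4: R B7 → L1 hit [D]
5: R B7 → L1 hit [D]
6: R B7 → L1 hit [D]
7: W B0 → L0 hit [D]
8: W B6 → L0 miss wb→B0 [D]
9: W B5 → L2 miss [D]
10: R B0 → L0 miss wb→B6 [-]
11: R B5 → L2 hit [D]
12: R B4 → L1 miss wb→B7 [-]
13: W B3 → L0 miss [D]
14: W B7 → L1 miss [D]
15: R B0 → L0 miss wb→B3 [-]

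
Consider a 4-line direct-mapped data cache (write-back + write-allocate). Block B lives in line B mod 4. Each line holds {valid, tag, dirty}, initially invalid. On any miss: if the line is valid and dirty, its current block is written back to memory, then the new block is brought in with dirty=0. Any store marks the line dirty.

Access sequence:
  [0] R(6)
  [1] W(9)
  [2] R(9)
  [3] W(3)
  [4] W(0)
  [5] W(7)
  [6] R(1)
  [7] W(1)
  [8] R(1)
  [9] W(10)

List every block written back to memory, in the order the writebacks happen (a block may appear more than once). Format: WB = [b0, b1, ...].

0: R B6 → L2 miss [-]
1: W B9 → L1 miss [D]
2: R B9 → L1 hit [D]
3: W B3 → L3 miss [D]
4: W B0 → L0 miss [D]
5: W B7 → L3 miss wb→B3 [D]
6: R B1 → L1 miss wb→B9 [-]
7: W B1 → L1 hit [D]
8: R B1 → L1 hit [D]
9: W B10 → L2 miss [D]

WB = [3, 9]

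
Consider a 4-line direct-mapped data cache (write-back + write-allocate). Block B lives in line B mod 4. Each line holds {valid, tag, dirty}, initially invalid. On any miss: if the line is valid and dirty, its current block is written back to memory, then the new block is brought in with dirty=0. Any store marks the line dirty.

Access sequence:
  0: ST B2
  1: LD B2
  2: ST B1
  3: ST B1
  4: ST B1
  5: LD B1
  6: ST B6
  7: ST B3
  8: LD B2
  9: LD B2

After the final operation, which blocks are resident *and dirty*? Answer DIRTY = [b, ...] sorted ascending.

DIRTY = [1, 3]

  0 | W B2 → L2 miss [D]
  1 | R B2 → L2 hit [D]
  2 | W B1 → L1 miss [D]
  3 | W B1 → L1 hit [D]
  4 | W B1 → L1 hit [D]
  5 | R B1 → L1 hit [D]
  6 | W B6 → L2 miss wb→B2 [D]
  7 | W B3 → L3 miss [D]
  8 | R B2 → L2 miss wb→B6 [-]
  9 | R B2 → L2 hit [-]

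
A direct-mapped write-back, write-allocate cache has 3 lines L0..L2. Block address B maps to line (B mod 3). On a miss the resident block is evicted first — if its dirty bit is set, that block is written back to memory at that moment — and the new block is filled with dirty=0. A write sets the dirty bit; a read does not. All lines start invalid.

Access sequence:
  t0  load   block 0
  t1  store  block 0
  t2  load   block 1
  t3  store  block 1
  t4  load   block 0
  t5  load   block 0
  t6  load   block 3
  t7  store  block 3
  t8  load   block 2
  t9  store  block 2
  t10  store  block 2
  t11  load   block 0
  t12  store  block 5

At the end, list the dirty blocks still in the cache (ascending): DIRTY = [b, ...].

  0 | R B0 → L0 miss [-]
  1 | W B0 → L0 hit [D]
  2 | R B1 → L1 miss [-]
  3 | W B1 → L1 hit [D]
  4 | R B0 → L0 hit [D]
  5 | R B0 → L0 hit [D]
  6 | R B3 → L0 miss wb→B0 [-]
  7 | W B3 → L0 hit [D]
  8 | R B2 → L2 miss [-]
  9 | W B2 → L2 hit [D]
  10 | W B2 → L2 hit [D]
  11 | R B0 → L0 miss wb→B3 [-]
  12 | W B5 → L2 miss wb→B2 [D]

DIRTY = [1, 5]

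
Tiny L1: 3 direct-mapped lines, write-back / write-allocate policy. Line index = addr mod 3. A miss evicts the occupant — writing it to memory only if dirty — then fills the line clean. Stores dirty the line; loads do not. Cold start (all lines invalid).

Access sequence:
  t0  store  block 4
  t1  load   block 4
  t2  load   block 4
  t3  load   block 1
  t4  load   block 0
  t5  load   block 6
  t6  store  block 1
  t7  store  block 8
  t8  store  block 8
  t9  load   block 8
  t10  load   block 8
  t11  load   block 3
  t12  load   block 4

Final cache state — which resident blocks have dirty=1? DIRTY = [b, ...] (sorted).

  0 | W B4 → L1 miss [D]
  1 | R B4 → L1 hit [D]
  2 | R B4 → L1 hit [D]
  3 | R B1 → L1 miss wb→B4 [-]
  4 | R B0 → L0 miss [-]
  5 | R B6 → L0 miss [-]
  6 | W B1 → L1 hit [D]
  7 | W B8 → L2 miss [D]
  8 | W B8 → L2 hit [D]
  9 | R B8 → L2 hit [D]
  10 | R B8 → L2 hit [D]
  11 | R B3 → L0 miss [-]
  12 | R B4 → L1 miss wb→B1 [-]

DIRTY = [8]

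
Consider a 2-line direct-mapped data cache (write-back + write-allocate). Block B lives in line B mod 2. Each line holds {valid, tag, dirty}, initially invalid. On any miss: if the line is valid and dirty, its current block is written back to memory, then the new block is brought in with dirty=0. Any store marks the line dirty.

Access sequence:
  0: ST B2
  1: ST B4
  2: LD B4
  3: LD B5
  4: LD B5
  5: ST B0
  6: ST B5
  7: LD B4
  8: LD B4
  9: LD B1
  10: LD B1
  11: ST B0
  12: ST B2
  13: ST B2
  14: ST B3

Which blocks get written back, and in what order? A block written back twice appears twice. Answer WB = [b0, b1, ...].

WB = [2, 4, 0, 5, 0]

0: W B2 -> L0 miss  d=D]
1: W B4 -> L0 miss wb->B2  d=D]
2: R B4 -> L0 hit  d=D]
3: R B5 -> L1 miss  d=-]
4: R B5 -> L1 hit  d=-]
5: W B0 -> L0 miss wb->B4  d=D]
6: W B5 -> L1 hit  d=D]
7: R B4 -> L0 miss wb->B0  d=-]
8: R B4 -> L0 hit  d=-]
9: R B1 -> L1 miss wb->B5  d=-]
10: R B1 -> L1 hit  d=-]
11: W B0 -> L0 miss  d=D]
12: W B2 -> L0 miss wb->B0  d=D]
13: W B2 -> L0 hit  d=D]
14: W B3 -> L1 miss  d=D]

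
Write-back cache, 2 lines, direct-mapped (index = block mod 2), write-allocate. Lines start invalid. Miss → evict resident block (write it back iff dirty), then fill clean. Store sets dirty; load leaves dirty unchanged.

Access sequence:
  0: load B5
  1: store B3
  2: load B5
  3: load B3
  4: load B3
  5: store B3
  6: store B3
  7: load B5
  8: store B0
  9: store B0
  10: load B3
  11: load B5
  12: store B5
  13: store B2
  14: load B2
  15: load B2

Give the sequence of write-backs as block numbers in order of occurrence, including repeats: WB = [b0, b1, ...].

0: R B5 -> L1 miss  d=-]
1: W B3 -> L1 miss  d=D]
2: R B5 -> L1 miss wb->B3  d=-]
3: R B3 -> L1 miss  d=-]
4: R B3 -> L1 hit  d=-]
5: W B3 -> L1 hit  d=D]
6: W B3 -> L1 hit  d=D]
7: R B5 -> L1 miss wb->B3  d=-]
8: W B0 -> L0 miss  d=D]
9: W B0 -> L0 hit  d=D]
10: R B3 -> L1 miss  d=-]
11: R B5 -> L1 miss  d=-]
12: W B5 -> L1 hit  d=D]
13: W B2 -> L0 miss wb->B0  d=D]
14: R B2 -> L0 hit  d=D]
15: R B2 -> L0 hit  d=D]

WB = [3, 3, 0]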